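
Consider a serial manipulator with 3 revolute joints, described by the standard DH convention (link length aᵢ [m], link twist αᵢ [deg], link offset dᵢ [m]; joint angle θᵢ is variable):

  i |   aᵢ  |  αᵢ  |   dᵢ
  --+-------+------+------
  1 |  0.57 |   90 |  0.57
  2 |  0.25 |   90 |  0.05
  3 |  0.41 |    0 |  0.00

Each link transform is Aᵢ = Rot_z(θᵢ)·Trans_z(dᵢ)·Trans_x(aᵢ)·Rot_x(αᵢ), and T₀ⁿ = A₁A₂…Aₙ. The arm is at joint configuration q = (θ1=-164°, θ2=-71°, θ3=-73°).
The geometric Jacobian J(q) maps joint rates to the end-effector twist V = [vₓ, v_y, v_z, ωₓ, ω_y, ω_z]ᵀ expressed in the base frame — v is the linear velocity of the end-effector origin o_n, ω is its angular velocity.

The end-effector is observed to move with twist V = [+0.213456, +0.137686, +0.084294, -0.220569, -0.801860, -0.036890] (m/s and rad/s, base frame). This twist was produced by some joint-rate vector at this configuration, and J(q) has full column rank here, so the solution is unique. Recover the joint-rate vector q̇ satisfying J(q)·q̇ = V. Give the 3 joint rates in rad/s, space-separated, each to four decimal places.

o_n = [-0.5694, -0.5191, 0.2203]
J₁: ẑ×o_n = [0.5191, -0.5694, 0.0000], ω = ẑ
J2: z=[-0.2756, 0.9613, 0.0000] o=[-0.5479, -0.1571, 0.5700] → [-0.3362, -0.0964, 0.1204, -0.2756, 0.9613, 0.0000]
J3: z=[0.9089, 0.2606, -0.3256] o=[-0.6399, -0.1315, 0.3336] → [-0.1557, 0.0800, -0.3707, 0.9089, 0.2606, -0.3256]
q̇ = J⁺·V = [-0.1860, -0.7100, -0.4580]

-0.1860 -0.7100 -0.4580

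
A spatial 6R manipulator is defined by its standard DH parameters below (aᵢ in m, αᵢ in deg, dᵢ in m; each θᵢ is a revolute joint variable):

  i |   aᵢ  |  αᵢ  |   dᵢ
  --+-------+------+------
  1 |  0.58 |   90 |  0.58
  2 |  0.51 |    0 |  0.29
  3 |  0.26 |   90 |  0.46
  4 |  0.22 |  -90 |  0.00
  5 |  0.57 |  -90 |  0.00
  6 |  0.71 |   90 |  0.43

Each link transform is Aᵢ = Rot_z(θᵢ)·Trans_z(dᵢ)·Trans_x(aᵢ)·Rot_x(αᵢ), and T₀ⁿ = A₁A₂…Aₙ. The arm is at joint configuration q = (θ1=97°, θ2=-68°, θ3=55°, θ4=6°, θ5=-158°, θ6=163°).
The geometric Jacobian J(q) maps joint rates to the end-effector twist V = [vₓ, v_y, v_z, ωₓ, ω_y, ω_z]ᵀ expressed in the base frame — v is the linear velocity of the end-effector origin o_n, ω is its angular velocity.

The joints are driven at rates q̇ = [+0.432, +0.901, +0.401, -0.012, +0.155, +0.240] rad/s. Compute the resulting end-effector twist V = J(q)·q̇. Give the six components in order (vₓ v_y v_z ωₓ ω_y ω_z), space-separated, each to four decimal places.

o_n = [0.4150, 1.4939, -0.4128]
J₁: ẑ×o_n = [-1.4939, 0.4150, 0.0000], ω = ẑ
J2: z=[0.9925, 0.1219, 0.0000] o=[-0.0707, 0.5757, 0.5800] → [-0.1210, 0.9854, 0.8522, 0.9925, 0.1219, 0.0000]
J3: z=[0.9925, 0.1219, 0.0000] o=[0.1939, 0.8006, 0.1071] → [-0.0634, 0.5160, 0.6612, 0.9925, 0.1219, 0.0000]
J4: z=[0.0274, -0.2233, -0.9744] o=[0.6196, 1.1082, 0.0486] → [0.4789, 0.2120, -0.0351, 0.0274, -0.2233, -0.9744]
J5: z=[0.9995, 0.0201, 0.0235] o=[0.6164, 1.3226, -0.0006] → [-0.0123, 0.4073, 0.1753, 0.9995, 0.0201, 0.0235]
J6: z=[0.0200, 0.1581, -0.9872] o=[0.6298, 0.7598, -0.0904] → [0.6738, 0.2186, 0.0487, 0.0200, 0.1581, -0.9872]
V = J·q̇ = [-0.6258, 1.3871, 1.0723, 1.4517, 0.2024, 0.2104]

-0.6258 1.3871 1.0723 1.4517 0.2024 0.2104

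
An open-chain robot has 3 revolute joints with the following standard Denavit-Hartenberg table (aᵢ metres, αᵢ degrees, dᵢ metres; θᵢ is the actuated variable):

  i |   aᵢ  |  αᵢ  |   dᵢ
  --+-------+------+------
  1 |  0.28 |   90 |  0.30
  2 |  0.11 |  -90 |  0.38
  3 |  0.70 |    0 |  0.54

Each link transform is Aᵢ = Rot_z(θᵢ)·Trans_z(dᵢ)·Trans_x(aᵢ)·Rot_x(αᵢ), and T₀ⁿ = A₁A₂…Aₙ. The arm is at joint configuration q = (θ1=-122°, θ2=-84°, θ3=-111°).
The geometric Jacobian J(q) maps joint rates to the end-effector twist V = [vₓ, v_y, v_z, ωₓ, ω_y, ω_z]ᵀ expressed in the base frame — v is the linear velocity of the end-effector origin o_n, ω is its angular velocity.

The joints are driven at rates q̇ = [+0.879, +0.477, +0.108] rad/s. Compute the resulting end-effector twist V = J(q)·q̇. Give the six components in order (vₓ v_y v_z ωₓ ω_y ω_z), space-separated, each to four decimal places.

o_n = [-1.3016, -0.1327, 0.4965]
J₁: ẑ×o_n = [0.1327, -1.3016, 0.0000], ω = ẑ
J2: z=[-0.8480, 0.5299, 0.0000] o=[-0.1484, -0.2375, 0.3000] → [0.1041, 0.1667, 0.5223, -0.8480, 0.5299, 0.0000]
J3: z=[-0.5270, -0.8434, 0.1045] o=[-0.4767, -0.0458, 0.1906] → [-0.2489, 0.0750, -0.6499, -0.5270, -0.8434, 0.1045]
V = J·q̇ = [0.1395, -1.0565, 0.1790, -0.4614, 0.1617, 0.8903]

0.1395 -1.0565 0.1790 -0.4614 0.1617 0.8903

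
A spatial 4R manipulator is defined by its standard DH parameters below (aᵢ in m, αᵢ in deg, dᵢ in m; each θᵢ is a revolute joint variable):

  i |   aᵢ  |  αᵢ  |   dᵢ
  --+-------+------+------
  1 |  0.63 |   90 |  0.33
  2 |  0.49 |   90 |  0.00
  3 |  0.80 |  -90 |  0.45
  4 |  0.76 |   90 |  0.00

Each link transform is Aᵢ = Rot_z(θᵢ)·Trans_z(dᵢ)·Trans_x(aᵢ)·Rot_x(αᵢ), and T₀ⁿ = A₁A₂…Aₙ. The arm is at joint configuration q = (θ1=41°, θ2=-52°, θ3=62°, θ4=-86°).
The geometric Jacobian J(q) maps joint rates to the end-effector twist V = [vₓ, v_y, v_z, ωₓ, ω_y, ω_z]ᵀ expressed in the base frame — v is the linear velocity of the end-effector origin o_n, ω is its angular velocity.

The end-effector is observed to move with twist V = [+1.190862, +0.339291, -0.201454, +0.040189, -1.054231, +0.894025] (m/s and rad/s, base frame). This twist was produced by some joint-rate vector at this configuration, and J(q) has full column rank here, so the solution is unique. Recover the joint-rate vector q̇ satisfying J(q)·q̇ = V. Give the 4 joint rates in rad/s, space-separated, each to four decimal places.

o_n = [0.6648, -0.4200, -1.1155]
J₁: ẑ×o_n = [0.4200, 0.6648, -0.0000], ω = ẑ
J2: z=[0.6561, -0.7547, 0.0000] o=[0.4755, 0.4133, 0.3300] → [1.0909, 0.9483, -0.4038, 0.6561, -0.7547, 0.0000]
J3: z=[-0.5947, -0.5170, -0.6157] o=[0.7031, 0.6112, -0.0561] → [-0.0872, -0.6064, 0.5935, -0.5947, -0.5170, -0.6157]
J4: z=[-0.1023, -0.7109, 0.6958] o=[1.0734, -0.0028, -0.6291] → [0.6361, -0.3340, -0.2478, -0.1023, -0.7109, 0.6958]
q̇ = J⁺·V = [0.5300, 0.4530, 0.2970, 0.7860]

0.5300 0.4530 0.2970 0.7860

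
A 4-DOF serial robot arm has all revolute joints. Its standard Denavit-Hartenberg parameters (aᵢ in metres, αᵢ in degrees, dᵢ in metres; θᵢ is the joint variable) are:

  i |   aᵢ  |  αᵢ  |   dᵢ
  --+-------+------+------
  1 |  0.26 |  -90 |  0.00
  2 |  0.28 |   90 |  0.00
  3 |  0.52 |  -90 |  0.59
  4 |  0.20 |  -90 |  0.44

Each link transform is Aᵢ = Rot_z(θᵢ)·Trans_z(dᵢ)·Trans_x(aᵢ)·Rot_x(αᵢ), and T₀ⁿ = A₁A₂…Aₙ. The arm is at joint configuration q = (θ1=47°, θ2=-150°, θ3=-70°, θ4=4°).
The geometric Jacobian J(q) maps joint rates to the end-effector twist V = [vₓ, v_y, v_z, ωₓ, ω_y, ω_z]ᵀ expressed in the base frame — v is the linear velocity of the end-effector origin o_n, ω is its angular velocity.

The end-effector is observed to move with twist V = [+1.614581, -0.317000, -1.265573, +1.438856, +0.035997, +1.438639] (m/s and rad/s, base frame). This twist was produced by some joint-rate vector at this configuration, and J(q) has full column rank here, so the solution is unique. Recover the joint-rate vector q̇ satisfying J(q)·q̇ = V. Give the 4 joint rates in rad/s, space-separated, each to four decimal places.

0.8680 -0.8140 -0.9980 -0.6250

o_n = [-0.1896, -0.9741, -0.0291]
J₁: ẑ×o_n = [0.9741, -0.1896, 0.0000], ω = ẑ
J2: z=[-0.7314, 0.6820, 0.0000] o=[0.1773, 0.1902, 0.0000] → [-0.0198, -0.0213, 1.1017, -0.7314, 0.6820, 0.0000]
J3: z=[-0.3410, -0.3657, -0.8660] o=[0.0119, 0.0128, 0.1400] → [-0.7928, 0.1169, 0.2628, -0.3410, -0.3657, -0.8660]
J4: z=[-0.8051, -0.3619, 0.4698] o=[0.0631, -0.6488, -0.2820] → [0.0613, 0.0849, 0.1704, -0.8051, -0.3619, 0.4698]
q̇ = J⁺·V = [0.8680, -0.8140, -0.9980, -0.6250]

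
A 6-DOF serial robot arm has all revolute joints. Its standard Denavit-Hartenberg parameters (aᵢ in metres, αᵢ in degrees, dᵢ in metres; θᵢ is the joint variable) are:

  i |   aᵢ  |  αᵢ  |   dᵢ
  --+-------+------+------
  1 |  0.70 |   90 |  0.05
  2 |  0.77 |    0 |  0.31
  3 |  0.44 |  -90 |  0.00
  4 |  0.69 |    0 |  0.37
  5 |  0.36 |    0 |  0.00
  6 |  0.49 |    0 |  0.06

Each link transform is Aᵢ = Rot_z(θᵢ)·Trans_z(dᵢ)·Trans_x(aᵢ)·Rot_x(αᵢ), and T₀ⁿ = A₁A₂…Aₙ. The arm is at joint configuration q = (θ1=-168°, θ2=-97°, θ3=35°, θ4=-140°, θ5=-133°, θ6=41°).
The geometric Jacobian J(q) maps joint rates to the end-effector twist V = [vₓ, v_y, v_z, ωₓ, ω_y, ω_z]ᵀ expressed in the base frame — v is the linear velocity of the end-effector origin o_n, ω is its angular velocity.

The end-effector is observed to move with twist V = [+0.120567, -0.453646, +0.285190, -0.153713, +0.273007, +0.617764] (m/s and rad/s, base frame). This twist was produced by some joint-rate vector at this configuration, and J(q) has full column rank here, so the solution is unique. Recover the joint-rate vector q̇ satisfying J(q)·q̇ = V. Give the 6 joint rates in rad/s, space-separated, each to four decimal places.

0.5680 0.3490 -0.0500 -0.0530 0.6820 -0.5230

o_n = [-0.7954, -0.1610, -0.1845]
J₁: ẑ×o_n = [0.1610, -0.7954, 0.0000], ω = ẑ
J2: z=[-0.2079, 0.9781, 0.0000] o=[-0.6847, -0.1455, 0.0500] → [-0.2293, -0.0487, 0.1115, -0.2079, 0.9781, 0.0000]
J3: z=[-0.2079, 0.9781, 0.0000] o=[-0.6574, 0.1772, -0.7143] → [0.5182, 0.1102, 0.2053, -0.2079, 0.9781, 0.0000]
J4: z=[-0.8637, -0.1836, 0.4695] o=[-0.8594, 0.1343, -1.1028] → [-0.0300, 0.8232, 0.2667, -0.8637, -0.1836, 0.4695]
J5: z=[-0.8637, -0.1836, 0.4695] o=[-1.0285, 0.5518, -0.4624] → [0.2836, 0.3494, 0.6584, -0.8637, -0.1836, 0.4695]
J6: z=[-0.8637, -0.1836, 0.4695] o=[-0.9624, 0.1983, -0.4790] → [0.1146, 0.3328, 0.3409, -0.8637, -0.1836, 0.4695]
q̇ = J⁺·V = [0.5680, 0.3490, -0.0500, -0.0530, 0.6820, -0.5230]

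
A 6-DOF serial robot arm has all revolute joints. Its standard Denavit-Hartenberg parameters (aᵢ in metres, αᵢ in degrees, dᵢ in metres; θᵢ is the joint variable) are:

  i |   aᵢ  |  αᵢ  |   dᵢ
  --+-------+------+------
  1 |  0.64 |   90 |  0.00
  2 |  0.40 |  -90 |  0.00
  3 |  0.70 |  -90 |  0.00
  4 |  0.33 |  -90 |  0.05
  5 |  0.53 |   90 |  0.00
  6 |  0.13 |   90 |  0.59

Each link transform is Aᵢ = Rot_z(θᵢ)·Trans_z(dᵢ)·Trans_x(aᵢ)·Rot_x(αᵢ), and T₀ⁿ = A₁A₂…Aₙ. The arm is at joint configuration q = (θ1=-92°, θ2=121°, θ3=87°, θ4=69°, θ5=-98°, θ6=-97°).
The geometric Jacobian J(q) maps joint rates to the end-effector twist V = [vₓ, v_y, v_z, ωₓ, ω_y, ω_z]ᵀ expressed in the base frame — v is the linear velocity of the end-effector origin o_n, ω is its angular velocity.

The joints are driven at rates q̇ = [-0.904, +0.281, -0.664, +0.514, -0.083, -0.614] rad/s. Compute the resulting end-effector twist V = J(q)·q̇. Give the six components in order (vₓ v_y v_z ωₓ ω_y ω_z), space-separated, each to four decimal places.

o_n = [0.7147, -0.3852, -0.2144]
J₁: ẑ×o_n = [0.3852, 0.7147, -0.0000], ω = ẑ
J2: z=[-0.9994, 0.0349, 0.0000] o=[-0.0223, -0.6396, 0.0000] → [-0.0075, -0.2143, -0.2800, -0.9994, 0.0349, 0.0000]
J3: z=[0.0299, 0.8566, -0.5150] o=[-0.0151, -0.4337, 0.3429] → [-0.4524, -0.3592, -0.6238, 0.0299, 0.8566, -0.5150]
J4: z=[0.0344, -0.5158, -0.8560] o=[0.6841, -0.4393, 0.3743] → [0.3499, -0.0059, 0.0176, 0.0344, -0.5158, -0.8560]
J5: z=[-0.9433, -0.2996, 0.1427] o=[0.7948, -0.7299, 0.4954] → [0.1635, -0.6810, -0.3492, -0.9433, -0.2996, 0.1427]
J6: z=[-0.3316, 0.8666, -0.3729] o=[0.7885, -0.9414, 0.0095] → [0.0134, -0.0468, -0.1206, -0.3316, 0.8666, -0.3729]
V = J·q̇ = [0.1081, -0.3856, 0.4476, -0.0011, -1.3314, -0.7849]

0.1081 -0.3856 0.4476 -0.0011 -1.3314 -0.7849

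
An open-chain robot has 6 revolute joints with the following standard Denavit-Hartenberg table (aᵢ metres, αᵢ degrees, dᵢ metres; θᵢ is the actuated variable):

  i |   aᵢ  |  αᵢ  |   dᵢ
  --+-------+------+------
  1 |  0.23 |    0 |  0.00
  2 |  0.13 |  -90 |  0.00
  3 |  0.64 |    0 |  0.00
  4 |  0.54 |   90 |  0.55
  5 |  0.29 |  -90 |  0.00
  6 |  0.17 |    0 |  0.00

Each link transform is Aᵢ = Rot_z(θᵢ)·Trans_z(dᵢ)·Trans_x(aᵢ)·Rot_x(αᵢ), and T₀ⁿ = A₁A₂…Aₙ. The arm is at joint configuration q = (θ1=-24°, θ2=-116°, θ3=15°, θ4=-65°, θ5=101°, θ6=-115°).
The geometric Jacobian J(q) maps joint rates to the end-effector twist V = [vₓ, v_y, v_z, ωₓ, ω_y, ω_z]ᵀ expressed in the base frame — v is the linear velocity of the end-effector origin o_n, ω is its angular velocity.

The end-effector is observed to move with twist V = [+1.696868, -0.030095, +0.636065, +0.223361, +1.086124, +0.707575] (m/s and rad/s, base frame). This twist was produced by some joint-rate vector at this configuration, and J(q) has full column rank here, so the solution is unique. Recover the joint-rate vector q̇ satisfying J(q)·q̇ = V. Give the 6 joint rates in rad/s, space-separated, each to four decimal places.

o_n = [-0.0268, -1.2899, 0.3152]
J₁: ẑ×o_n = [1.2899, -0.0268, 0.0000], ω = ẑ
J2: z=[0.0000, 0.0000, 1.0000] o=[0.2101, -0.0935, 0.0000] → [1.1963, -0.2370, 0.0000, 0.0000, 0.0000, 1.0000]
J3: z=[0.6428, -0.7660, 0.0000] o=[0.1105, -0.1771, 0.0000] → [-0.2414, -0.2026, -0.8205, 0.6428, -0.7660, 0.0000]
J4: z=[0.6428, -0.7660, 0.0000] o=[-0.3630, -0.5745, -0.1656] → [-0.3683, -0.3091, -0.2023, 0.6428, -0.7660, 0.0000]
J5: z=[0.5868, 0.4924, 0.6428] o=[-0.2754, -1.2189, 0.2480] → [0.0787, 0.1204, -0.1640, 0.5868, 0.4924, 0.6428]
J6: z=[0.3607, 0.5518, -0.7520] o=[-0.0652, -1.4141, 0.2056] → [0.1539, -0.0683, 0.0237, 0.3607, 0.5518, -0.7520]
q̇ = J⁺·V = [0.9330, 0.2100, -0.9280, 0.4130, 0.3860, 0.9090]

0.9330 0.2100 -0.9280 0.4130 0.3860 0.9090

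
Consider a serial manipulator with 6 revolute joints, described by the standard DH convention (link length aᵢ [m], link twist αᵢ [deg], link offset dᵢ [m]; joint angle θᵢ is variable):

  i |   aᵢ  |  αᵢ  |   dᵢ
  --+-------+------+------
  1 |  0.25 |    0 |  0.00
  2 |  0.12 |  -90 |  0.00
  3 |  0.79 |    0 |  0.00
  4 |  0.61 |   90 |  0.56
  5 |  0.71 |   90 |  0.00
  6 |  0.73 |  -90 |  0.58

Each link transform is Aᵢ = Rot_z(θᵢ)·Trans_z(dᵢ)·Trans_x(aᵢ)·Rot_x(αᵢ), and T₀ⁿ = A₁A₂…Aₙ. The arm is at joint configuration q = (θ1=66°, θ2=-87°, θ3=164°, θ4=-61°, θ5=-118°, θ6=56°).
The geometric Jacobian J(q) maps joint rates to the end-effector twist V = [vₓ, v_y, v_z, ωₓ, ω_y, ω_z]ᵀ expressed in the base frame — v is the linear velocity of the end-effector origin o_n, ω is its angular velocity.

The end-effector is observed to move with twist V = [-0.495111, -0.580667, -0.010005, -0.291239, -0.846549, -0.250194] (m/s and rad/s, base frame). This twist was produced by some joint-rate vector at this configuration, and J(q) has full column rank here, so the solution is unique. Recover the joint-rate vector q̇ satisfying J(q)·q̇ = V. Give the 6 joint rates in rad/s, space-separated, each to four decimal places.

0.0640 0.5630 -0.6710 0.2270 0.2280 -0.9600

o_n = [0.0894, 0.0670, 0.0622]
J₁: ẑ×o_n = [-0.0670, 0.0894, 0.0000], ω = ẑ
J2: z=[0.0000, 0.0000, 1.0000] o=[0.1017, 0.2284, 0.0000] → [0.1613, -0.0123, 0.0000, 0.0000, 0.0000, 1.0000]
J3: z=[0.3584, 0.9336, 0.0000] o=[0.2137, 0.1854, 0.0000] → [0.0581, -0.0223, 0.0736, 0.3584, 0.9336, 0.0000]
J4: z=[0.3584, 0.9336, 0.0000] o=[-0.4952, 0.4575, -0.2178] → [0.2614, -0.1003, -0.6858, 0.3584, 0.9336, 0.0000]
J5: z=[0.9097, -0.3492, -0.2250] o=[-0.4227, 1.0295, -0.8121] → [-0.5218, -0.9106, -0.6967, 0.9097, -0.3492, -0.2250]
J6: z=[0.3537, 0.3671, 0.8603] o=[-0.5773, 0.4174, -0.4873] → [0.5032, 0.3792, -0.3687, 0.3537, 0.3671, 0.8603]
q̇ = J⁺·V = [0.0640, 0.5630, -0.6710, 0.2270, 0.2280, -0.9600]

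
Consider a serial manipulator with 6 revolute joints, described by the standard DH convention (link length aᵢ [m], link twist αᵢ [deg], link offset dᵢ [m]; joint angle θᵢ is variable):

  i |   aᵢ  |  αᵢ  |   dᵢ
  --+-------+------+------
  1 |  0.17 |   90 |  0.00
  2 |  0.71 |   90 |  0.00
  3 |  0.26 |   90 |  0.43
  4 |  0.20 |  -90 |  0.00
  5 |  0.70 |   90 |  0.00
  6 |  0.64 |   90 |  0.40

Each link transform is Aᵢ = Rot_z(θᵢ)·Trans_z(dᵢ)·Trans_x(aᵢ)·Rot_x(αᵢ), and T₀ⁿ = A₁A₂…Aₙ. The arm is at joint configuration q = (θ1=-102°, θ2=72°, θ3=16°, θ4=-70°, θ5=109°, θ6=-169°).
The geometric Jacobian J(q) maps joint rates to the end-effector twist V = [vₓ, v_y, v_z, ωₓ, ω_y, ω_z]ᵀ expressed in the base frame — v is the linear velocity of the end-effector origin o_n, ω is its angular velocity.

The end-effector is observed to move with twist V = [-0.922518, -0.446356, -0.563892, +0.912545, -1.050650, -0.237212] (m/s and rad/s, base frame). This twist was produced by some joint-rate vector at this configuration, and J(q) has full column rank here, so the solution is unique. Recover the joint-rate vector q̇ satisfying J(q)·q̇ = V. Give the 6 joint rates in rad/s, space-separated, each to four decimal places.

o_n = [-0.3484, -0.2791, 0.9707]
J₁: ẑ×o_n = [0.2791, -0.3484, 0.0000], ω = ẑ
J2: z=[-0.9781, 0.2079, 0.0000] o=[-0.0353, -0.1663, 0.0000] → [0.2018, 0.9495, 0.1754, -0.9781, 0.2079, 0.0000]
J3: z=[-0.1977, -0.9303, -0.3090] o=[-0.0810, -0.3809, 0.6753] → [-0.2434, 0.1411, -0.2689, -0.1977, -0.9303, -0.3090]
J4: z=[0.9225, -0.2832, 0.2621] o=[-0.2521, -0.8416, 0.7801] → [-0.2014, -0.2011, 0.4917, 0.9225, -0.2832, 0.2621]
J5: z=[-0.3790, -0.5374, 0.7534] o=[-0.2376, -0.6827, 0.9007] → [-0.3417, -0.0569, -0.2125, -0.3790, -0.5374, 0.7534]
J6: z=[-0.2318, 0.8433, 0.4849] o=[-0.8648, -0.6763, 0.5897] → [0.1287, 0.3387, -0.5276, -0.2318, 0.8433, 0.4849]
q̇ = J⁺·V = [-0.8890, -0.9670, 0.8690, 0.5640, 0.6630, 0.5630]

-0.8890 -0.9670 0.8690 0.5640 0.6630 0.5630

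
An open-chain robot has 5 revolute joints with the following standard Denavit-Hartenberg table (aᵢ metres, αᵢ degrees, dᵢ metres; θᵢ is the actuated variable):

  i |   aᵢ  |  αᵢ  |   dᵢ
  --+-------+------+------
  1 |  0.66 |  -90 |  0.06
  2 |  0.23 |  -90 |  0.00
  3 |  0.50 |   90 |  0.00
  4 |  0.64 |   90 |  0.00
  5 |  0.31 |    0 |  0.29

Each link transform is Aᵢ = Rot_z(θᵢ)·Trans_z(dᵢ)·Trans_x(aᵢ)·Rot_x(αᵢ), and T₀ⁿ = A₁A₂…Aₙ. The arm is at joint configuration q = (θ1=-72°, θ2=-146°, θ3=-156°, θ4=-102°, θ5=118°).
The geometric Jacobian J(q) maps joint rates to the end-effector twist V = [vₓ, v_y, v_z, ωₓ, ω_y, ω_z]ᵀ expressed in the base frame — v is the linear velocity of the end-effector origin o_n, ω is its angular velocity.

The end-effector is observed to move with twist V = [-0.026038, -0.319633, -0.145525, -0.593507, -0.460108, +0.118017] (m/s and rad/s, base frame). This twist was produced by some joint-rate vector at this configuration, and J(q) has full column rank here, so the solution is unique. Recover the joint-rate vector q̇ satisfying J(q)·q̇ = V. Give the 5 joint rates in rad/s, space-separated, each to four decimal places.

o_n = [-0.0669, -0.4538, -0.2826]
J₁: ẑ×o_n = [0.4538, -0.0669, 0.0000], ω = ẑ
J2: z=[0.9511, 0.3090, 0.0000] o=[0.2040, -0.6277, 0.0600] → [-0.1059, 0.3259, 0.2491, 0.9511, 0.3090, 0.0000]
J3: z=[0.1728, -0.5318, 0.8290] o=[0.1450, -0.4464, 0.1886] → [0.2568, -0.0943, -0.1140, 0.1728, -0.5318, 0.8290]
J4: z=[-0.7646, -0.6030, -0.2274] o=[0.4555, -0.7437, -0.0668] → [0.1961, -0.0462, -0.5367, -0.7646, -0.6030, -0.2274]
J5: z=[-0.5714, 0.4710, 0.6721] o=[0.2647, -0.3316, -0.5178] → [0.1929, -0.0885, 0.2260, -0.5714, 0.4710, 0.6721]
q̇ = J⁺·V = [-0.6060, -0.9070, 0.7220, -0.2620, 0.0980]

-0.6060 -0.9070 0.7220 -0.2620 0.0980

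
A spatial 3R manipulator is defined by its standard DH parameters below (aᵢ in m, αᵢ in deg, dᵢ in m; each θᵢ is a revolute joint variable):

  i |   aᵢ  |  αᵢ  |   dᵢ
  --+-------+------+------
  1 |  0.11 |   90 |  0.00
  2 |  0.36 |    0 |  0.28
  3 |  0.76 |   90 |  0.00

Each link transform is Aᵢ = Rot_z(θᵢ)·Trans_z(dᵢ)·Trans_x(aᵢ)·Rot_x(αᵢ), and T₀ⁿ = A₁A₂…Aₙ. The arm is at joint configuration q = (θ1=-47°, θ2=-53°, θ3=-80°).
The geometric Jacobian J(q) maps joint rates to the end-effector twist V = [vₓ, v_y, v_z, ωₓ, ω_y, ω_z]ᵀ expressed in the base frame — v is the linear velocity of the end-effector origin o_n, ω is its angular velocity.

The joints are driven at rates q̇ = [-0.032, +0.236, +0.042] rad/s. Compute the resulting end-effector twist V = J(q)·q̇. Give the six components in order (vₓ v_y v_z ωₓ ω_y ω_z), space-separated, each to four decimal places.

0.1500 -0.1519 -0.0930 -0.2033 -0.1896 -0.0320

o_n = [-0.3355, -0.0508, -0.8433]
J₁: ẑ×o_n = [0.0508, -0.3355, 0.0000], ω = ẑ
J2: z=[-0.7314, -0.6820, 0.0000] o=[0.0750, -0.0804, 0.0000] → [0.5752, -0.6168, -0.3017, -0.7314, -0.6820, 0.0000]
J3: z=[-0.7314, -0.6820, 0.0000] o=[0.0180, -0.4299, -0.2875] → [0.3791, -0.4065, -0.5183, -0.7314, -0.6820, 0.0000]
V = J·q̇ = [0.1500, -0.1519, -0.0930, -0.2033, -0.1896, -0.0320]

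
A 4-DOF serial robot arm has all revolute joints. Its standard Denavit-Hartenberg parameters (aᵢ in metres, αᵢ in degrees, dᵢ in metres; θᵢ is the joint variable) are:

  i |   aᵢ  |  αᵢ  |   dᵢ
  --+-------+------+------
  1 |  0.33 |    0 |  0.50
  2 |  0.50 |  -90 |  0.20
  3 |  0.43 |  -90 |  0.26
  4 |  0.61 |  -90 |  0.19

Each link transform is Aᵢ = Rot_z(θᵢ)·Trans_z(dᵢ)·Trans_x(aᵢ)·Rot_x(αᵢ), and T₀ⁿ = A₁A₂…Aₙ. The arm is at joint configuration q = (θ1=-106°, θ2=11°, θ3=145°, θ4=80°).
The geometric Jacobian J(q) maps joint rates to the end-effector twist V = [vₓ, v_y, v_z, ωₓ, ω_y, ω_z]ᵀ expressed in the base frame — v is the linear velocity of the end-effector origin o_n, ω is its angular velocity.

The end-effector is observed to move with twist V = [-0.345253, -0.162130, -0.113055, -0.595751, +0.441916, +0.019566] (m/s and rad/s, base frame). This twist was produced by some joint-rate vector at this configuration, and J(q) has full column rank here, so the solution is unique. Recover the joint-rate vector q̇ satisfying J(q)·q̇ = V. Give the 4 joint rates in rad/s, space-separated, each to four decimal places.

o_n = [-0.4262, -0.2397, 0.5482]
J₁: ẑ×o_n = [0.2397, -0.4262, 0.0000], ω = ẑ
J2: z=[0.0000, 0.0000, 1.0000] o=[-0.0910, -0.3172, 0.5000] → [-0.0775, -0.3353, 0.0000, 0.0000, 0.0000, 1.0000]
J3: z=[0.9962, -0.0872, 0.0000] o=[-0.1345, -0.8153, 0.7000] → [0.0132, 0.1512, 0.5480, 0.9962, -0.0872, 0.0000]
J4: z=[0.0500, 0.5714, 0.8192] o=[0.1552, -0.4871, 0.4534] → [-0.1484, -0.4810, 0.3446, 0.0500, 0.5714, 0.8192]
q̇ = J⁺·V = [-0.8760, 0.3410, -0.6320, 0.6770]

-0.8760 0.3410 -0.6320 0.6770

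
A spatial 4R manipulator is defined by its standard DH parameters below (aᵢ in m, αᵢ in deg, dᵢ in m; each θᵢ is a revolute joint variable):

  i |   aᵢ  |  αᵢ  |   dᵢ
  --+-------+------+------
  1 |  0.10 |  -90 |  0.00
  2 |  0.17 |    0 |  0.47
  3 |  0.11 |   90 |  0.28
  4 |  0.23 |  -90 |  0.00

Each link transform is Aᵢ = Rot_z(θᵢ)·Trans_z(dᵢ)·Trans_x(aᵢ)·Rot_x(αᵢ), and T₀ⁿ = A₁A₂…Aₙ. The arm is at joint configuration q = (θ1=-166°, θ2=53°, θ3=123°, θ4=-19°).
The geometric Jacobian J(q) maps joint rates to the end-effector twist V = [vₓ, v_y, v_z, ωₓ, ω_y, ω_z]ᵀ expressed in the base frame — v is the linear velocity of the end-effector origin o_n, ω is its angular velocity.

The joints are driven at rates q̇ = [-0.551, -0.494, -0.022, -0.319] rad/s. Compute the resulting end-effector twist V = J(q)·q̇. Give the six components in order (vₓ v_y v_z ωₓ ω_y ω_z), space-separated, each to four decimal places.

-0.4608 -0.1140 -0.1164 -0.1032 0.5061 -0.2328

o_n = [0.2840, -0.6250, -0.1586]
J₁: ẑ×o_n = [0.6250, 0.2840, -0.0000], ω = ẑ
J2: z=[0.2419, -0.9703, 0.0000] o=[-0.0970, -0.0242, 0.0000] → [0.1539, 0.0384, 0.2244, 0.2419, -0.9703, 0.0000]
J3: z=[0.2419, -0.9703, 0.0000] o=[-0.0826, -0.5050, -0.1358] → [0.0222, 0.0055, 0.3267, 0.2419, -0.9703, 0.0000]
J4: z=[-0.0677, -0.0169, -0.9976] o=[0.0916, -0.7501, -0.1434] → [0.1251, -0.1929, -0.0052, -0.0677, -0.0169, -0.9976]
V = J·q̇ = [-0.4608, -0.1140, -0.1164, -0.1032, 0.5061, -0.2328]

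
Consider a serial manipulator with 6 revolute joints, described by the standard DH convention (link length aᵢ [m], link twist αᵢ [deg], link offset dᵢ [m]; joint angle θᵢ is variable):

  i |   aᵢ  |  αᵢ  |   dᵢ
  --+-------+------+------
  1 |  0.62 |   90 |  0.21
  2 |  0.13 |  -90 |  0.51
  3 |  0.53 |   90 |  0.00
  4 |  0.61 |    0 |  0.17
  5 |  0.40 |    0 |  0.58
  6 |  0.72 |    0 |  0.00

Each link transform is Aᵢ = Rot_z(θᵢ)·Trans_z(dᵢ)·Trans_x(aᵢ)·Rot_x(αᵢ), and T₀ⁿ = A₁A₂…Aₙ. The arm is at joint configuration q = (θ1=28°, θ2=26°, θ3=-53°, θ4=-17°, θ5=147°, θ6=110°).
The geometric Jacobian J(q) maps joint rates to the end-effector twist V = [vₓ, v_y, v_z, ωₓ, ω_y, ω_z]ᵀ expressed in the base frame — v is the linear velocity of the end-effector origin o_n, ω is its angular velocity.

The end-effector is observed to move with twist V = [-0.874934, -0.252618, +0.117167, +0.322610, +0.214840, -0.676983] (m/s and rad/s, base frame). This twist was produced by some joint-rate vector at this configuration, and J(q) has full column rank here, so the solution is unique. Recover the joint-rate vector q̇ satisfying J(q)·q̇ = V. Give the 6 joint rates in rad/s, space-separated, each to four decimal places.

o_n = [1.2414, -0.8776, -0.3100]
J₁: ẑ×o_n = [0.8776, 1.2414, -0.0000], ω = ẑ
J2: z=[0.4695, -0.8829, 0.0000] o=[0.5474, 0.2911, 0.2100] → [0.4591, 0.2441, 0.0641, 0.4695, -0.8829, 0.0000]
J3: z=[-0.3871, -0.2058, 0.8988] o=[0.8900, -0.1044, 0.2670] → [0.8137, 0.0925, 0.3716, -0.3871, -0.2058, 0.8988]
J4: z=[-0.3513, -0.8684, -0.3501] o=[1.3419, -0.3435, 0.4068] → [0.4355, -0.2166, 0.1004, -0.3513, -0.8684, -0.3501]
J5: z=[-0.3513, -0.8684, -0.3501] o=[1.8485, -0.7176, 0.3409] → [0.5092, -0.0161, -0.4710, -0.3513, -0.8684, -0.3501]
J6: z=[-0.3513, -0.8684, -0.3501] o=[1.3070, -1.1683, 0.3454] → [0.6709, -0.2073, -0.1591, -0.3513, -0.8684, -0.3501]
q̇ = J⁺·V = [-0.1230, 0.0400, -0.6670, 0.8990, -0.3480, -0.6810]

-0.1230 0.0400 -0.6670 0.8990 -0.3480 -0.6810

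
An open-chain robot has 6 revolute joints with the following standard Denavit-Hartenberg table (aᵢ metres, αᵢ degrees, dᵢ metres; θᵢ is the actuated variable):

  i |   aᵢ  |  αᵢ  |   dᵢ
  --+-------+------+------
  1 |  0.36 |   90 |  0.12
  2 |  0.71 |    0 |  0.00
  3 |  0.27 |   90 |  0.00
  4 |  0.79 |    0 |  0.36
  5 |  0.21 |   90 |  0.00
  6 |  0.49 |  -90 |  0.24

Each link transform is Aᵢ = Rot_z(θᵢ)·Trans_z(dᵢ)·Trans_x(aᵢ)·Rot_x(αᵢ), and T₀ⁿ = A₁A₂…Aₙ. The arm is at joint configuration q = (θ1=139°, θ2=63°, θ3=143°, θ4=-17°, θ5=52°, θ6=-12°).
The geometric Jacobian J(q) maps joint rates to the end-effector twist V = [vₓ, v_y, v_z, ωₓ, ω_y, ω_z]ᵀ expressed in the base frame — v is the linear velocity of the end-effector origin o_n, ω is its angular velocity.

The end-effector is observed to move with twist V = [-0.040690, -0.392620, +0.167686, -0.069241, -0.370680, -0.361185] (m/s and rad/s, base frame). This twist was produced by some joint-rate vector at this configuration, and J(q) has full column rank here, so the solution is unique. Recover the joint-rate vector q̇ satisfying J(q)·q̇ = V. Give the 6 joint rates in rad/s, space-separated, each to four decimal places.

o_n = [0.7213, -0.6697, 0.2272]
J₁: ẑ×o_n = [0.6697, 0.7213, -0.0000], ω = ẑ
J2: z=[0.6561, 0.7547, 0.0000] o=[-0.2717, 0.2362, 0.1200] → [0.0809, -0.0703, -1.3437, 0.6561, 0.7547, 0.0000]
J3: z=[0.6561, 0.7547, 0.0000] o=[-0.5150, 0.4477, 0.7526] → [-0.3965, 0.3447, -1.6661, 0.6561, 0.7547, 0.0000]
J4: z=[0.3308, -0.2876, 0.8988] o=[-0.3318, 0.2884, 0.6343] → [0.9782, 1.0812, -0.0141, 0.3308, -0.2876, 0.8988]
J5: z=[0.3308, -0.2876, 0.8988] o=[0.1482, -0.4349, 0.6266] → [0.3259, 0.6472, 0.0871, 0.3308, -0.2876, 0.8988]
J6: z=[-0.1483, -0.9564, -0.2514] o=[0.3439, -0.4454, 0.5512] → [0.2535, -0.1430, 0.3942, -0.1483, -0.9564, -0.2514]
q̇ = J⁺·V = [-0.1390, 0.2280, -0.1690, -0.1750, 0.0590, 0.4690]

-0.1390 0.2280 -0.1690 -0.1750 0.0590 0.4690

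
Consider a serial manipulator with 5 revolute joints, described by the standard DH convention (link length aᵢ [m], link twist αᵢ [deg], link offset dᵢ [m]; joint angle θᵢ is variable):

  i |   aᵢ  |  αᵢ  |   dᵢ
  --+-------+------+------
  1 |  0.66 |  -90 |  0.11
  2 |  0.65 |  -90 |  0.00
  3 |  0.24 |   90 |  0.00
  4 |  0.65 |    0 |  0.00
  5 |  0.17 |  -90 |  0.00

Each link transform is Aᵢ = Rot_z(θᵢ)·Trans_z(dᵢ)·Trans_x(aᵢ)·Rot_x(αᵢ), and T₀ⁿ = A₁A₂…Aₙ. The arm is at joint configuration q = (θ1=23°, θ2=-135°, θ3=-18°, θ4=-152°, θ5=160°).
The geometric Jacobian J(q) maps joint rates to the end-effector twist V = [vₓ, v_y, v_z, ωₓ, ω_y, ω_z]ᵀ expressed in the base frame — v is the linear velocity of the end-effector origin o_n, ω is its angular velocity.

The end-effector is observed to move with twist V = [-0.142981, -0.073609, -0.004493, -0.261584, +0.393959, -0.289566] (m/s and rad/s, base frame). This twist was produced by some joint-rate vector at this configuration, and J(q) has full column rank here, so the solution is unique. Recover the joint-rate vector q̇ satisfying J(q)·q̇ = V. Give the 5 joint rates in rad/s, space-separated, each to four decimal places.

o_n = [0.1237, -0.0031, 0.2592]
J₁: ẑ×o_n = [0.0031, 0.1237, -0.0000], ω = ẑ
J2: z=[-0.3907, 0.9205, 0.0000] o=[0.6075, 0.2579, 0.1100] → [0.1374, 0.0583, 0.5473, -0.3907, 0.9205, 0.0000]
J3: z=[0.6509, 0.2763, 0.7071] o=[0.1845, 0.0783, 0.5696] → [-0.0282, 0.1591, -0.0362, 0.6509, 0.2763, 0.7071]
J4: z=[-0.1705, 0.9608, -0.2185] o=[0.0069, 0.0835, 0.7310] → [-0.4722, -0.1060, -0.0975, -0.1705, 0.9608, -0.2185]
J5: z=[-0.1705, 0.9608, -0.2185] o=[0.2329, -0.0133, 0.1293] → [0.1271, 0.0460, 0.1031, -0.1705, 0.9608, -0.2185]
q̇ = J⁺·V = [0.0040, 0.0150, -0.2690, 0.3550, 0.1180]

0.0040 0.0150 -0.2690 0.3550 0.1180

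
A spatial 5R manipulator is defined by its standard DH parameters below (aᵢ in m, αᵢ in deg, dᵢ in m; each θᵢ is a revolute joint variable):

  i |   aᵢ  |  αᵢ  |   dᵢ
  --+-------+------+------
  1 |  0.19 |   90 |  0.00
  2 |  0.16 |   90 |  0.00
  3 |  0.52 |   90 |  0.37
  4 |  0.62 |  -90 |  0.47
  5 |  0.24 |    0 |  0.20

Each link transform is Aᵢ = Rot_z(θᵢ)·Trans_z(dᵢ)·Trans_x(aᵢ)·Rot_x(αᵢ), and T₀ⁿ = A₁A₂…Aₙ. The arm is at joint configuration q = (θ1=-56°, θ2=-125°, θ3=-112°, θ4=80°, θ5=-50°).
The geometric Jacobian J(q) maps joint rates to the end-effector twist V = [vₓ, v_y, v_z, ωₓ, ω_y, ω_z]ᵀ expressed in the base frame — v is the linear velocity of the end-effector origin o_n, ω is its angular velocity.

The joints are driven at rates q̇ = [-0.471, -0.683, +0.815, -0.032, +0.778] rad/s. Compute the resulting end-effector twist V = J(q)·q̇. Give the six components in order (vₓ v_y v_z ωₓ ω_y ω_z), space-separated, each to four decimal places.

o_n = [-0.0817, 0.4417, 1.1754]
J₁: ẑ×o_n = [-0.4417, -0.0817, 0.0000], ω = ẑ
J2: z=[-0.8290, -0.5592, 0.0000] o=[0.1062, -0.1575, 0.0000] → [-0.6573, 0.9745, -0.6019, -0.8290, -0.5592, 0.0000]
J3: z=[-0.4581, 0.6791, 0.5736] o=[0.0549, -0.0814, -0.1311] → [0.5872, 0.5201, -0.1468, -0.4581, 0.6791, 0.5736]
J4: z=[-0.0132, -0.6504, 0.7595] o=[0.3476, 0.3468, 0.2407] → [-0.6800, -0.3138, -0.2805, -0.0132, -0.6504, 0.7595]
J5: z=[-0.9549, -0.2172, -0.2026] o=[0.1574, 0.4924, 0.9809] → [-0.0525, 0.2342, -0.0035, -0.9549, -0.2172, -0.2026]
V = J·q̇ = [1.1164, -0.0110, 0.2977, -0.5495, 0.7872, -0.1855]

1.1164 -0.0110 0.2977 -0.5495 0.7872 -0.1855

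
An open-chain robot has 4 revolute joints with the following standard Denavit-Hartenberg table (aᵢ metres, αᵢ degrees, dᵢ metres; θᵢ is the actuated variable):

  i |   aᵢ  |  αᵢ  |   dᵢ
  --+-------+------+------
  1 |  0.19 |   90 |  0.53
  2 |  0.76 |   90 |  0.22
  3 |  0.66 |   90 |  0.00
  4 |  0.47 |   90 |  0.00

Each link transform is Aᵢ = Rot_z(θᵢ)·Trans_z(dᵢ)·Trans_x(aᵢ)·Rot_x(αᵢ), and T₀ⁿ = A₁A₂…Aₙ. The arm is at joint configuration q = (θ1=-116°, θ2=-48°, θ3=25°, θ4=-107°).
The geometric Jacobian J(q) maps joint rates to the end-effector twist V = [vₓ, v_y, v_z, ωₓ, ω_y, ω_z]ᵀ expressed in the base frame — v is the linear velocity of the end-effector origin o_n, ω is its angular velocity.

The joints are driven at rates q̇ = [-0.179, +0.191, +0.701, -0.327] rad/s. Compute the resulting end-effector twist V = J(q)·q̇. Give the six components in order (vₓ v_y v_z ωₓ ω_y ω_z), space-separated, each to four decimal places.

-0.3776 0.3926 0.4054 -0.1691 0.7650 -0.5454

o_n = [-0.9878, -1.0196, -0.0860]
J₁: ẑ×o_n = [1.0196, -0.9878, 0.0000], ω = ẑ
J2: z=[-0.8988, 0.4384, 0.0000] o=[-0.0833, -0.1708, 0.5300] → [-0.2700, -0.5537, 1.1595, -0.8988, 0.4384, 0.0000]
J3: z=[0.3258, 0.6679, -0.6691] o=[-0.5040, -0.5314, -0.0348] → [-0.3609, 0.3404, 0.1641, 0.3258, 0.6679, -0.6691]
J4: z=[0.6906, -0.6515, -0.3141] o=[-0.9301, -0.7689, -0.4793] → [-0.3350, -0.2535, -0.2108, 0.6906, -0.6515, -0.3141]
V = J·q̇ = [-0.3776, 0.3926, 0.4054, -0.1691, 0.7650, -0.5454]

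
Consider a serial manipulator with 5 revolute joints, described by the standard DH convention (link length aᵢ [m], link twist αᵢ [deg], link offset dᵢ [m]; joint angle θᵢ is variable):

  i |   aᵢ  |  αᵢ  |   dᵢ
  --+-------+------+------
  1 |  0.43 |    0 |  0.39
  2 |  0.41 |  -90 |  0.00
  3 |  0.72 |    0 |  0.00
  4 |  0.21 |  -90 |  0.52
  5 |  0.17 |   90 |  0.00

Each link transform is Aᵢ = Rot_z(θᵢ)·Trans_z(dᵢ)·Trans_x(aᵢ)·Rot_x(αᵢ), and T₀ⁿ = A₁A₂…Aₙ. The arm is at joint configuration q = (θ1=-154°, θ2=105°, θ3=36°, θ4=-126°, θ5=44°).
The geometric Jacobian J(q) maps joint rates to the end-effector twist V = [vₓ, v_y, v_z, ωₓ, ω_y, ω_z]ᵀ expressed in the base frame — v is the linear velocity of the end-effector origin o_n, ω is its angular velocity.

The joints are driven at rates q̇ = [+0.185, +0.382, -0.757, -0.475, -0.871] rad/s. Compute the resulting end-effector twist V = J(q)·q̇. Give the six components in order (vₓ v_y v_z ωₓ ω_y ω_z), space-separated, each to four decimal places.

0.3321 0.6067 0.5438 -1.5012 -0.1509 0.5670

o_n = [0.5680, -0.6739, 0.2991]
J₁: ẑ×o_n = [0.6739, 0.5680, -0.0000], ω = ẑ
J2: z=[0.0000, 0.0000, 1.0000] o=[-0.3865, -0.1885, 0.3900] → [0.4854, 0.9545, -0.0000, 0.0000, 0.0000, 1.0000]
J3: z=[0.7547, 0.6561, 0.0000] o=[-0.1175, -0.4979, 0.3900] → [-0.0596, 0.0686, -0.5825, 0.7547, 0.6561, 0.0000]
J4: z=[0.7547, 0.6561, 0.0000] o=[0.2647, -0.9375, -0.0332] → [0.2180, -0.2508, 0.0000, 0.7547, 0.6561, 0.0000]
J5: z=[0.6561, -0.7547, -0.0000] o=[0.6571, -0.5964, 0.1768] → [-0.0923, -0.0802, -0.1181, 0.6561, -0.7547, -0.0000]
V = J·q̇ = [0.3321, 0.6067, 0.5438, -1.5012, -0.1509, 0.5670]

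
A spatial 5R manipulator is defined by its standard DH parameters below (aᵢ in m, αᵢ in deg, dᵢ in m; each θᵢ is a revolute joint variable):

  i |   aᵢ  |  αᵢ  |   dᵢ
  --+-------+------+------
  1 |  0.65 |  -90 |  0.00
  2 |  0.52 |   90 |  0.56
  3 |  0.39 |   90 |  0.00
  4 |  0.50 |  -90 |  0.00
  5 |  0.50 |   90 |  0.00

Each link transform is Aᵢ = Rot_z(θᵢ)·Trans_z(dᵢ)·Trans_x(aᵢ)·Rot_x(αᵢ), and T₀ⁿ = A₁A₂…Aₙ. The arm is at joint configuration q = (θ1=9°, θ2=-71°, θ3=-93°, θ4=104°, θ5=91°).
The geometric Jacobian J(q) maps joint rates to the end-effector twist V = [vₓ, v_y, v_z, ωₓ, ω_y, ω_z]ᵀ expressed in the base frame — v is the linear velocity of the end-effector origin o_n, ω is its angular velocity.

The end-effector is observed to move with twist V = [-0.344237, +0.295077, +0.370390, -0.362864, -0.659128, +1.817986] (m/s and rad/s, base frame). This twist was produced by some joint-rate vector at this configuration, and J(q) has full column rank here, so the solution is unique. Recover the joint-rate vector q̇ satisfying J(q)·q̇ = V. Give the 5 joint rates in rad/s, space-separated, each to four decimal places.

o_n = [0.4789, 0.3422, 1.1055]
J₁: ẑ×o_n = [-0.3422, 0.4789, 0.0000], ω = ẑ
J2: z=[-0.1564, 0.9877, 0.0000] o=[0.6420, 0.1017, 0.0000] → [1.0919, 0.1729, 0.1235, -0.1564, 0.9877, 0.0000]
J3: z=[-0.9339, -0.1479, 0.3256] o=[0.7216, 0.6813, 0.4917] → [0.0196, 0.4942, 0.2808, -0.9339, -0.1479, 0.3256]
J4: z=[-0.3293, 0.0008, -0.9442] o=[0.7760, 0.2956, 0.4724] → [0.0445, 0.4890, -0.0151, -0.3293, 0.0008, -0.9442]
J5: z=[0.0907, 0.9954, -0.0307] o=[0.3060, 0.3434, 0.6363] → [0.4670, -0.0479, -0.1721, 0.0907, 0.9954, -0.0307]
q̇ = J⁺·V = [0.7490, 0.3360, 0.5640, -0.9080, -0.9110]

0.7490 0.3360 0.5640 -0.9080 -0.9110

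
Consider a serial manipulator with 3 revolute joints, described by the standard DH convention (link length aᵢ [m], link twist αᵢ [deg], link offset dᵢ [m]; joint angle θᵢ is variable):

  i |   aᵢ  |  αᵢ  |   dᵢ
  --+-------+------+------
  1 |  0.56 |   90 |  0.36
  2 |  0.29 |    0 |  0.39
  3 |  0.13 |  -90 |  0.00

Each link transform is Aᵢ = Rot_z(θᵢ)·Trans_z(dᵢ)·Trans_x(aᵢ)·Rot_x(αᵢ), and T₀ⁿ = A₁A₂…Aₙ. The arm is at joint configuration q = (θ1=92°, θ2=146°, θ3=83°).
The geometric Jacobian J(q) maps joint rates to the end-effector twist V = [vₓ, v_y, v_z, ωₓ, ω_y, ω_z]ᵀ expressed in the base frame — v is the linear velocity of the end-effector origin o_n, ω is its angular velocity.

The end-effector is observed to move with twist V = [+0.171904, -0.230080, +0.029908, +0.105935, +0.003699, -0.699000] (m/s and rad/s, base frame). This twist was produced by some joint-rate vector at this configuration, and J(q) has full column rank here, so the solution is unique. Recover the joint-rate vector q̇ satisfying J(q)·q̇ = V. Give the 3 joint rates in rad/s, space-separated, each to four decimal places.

-0.6990 -0.1620 0.2680

o_n = [0.3816, 0.2478, 0.4241]
J₁: ẑ×o_n = [-0.2478, 0.3816, 0.0000], ω = ẑ
J2: z=[0.9994, 0.0349, 0.0000] o=[-0.0195, 0.5597, 0.3600] → [0.0022, -0.0640, -0.3257, 0.9994, 0.0349, 0.0000]
J3: z=[0.9994, 0.0349, 0.0000] o=[0.3786, 0.3330, 0.5222] → [-0.0034, 0.0981, -0.0853, 0.9994, 0.0349, 0.0000]
q̇ = J⁺·V = [-0.6990, -0.1620, 0.2680]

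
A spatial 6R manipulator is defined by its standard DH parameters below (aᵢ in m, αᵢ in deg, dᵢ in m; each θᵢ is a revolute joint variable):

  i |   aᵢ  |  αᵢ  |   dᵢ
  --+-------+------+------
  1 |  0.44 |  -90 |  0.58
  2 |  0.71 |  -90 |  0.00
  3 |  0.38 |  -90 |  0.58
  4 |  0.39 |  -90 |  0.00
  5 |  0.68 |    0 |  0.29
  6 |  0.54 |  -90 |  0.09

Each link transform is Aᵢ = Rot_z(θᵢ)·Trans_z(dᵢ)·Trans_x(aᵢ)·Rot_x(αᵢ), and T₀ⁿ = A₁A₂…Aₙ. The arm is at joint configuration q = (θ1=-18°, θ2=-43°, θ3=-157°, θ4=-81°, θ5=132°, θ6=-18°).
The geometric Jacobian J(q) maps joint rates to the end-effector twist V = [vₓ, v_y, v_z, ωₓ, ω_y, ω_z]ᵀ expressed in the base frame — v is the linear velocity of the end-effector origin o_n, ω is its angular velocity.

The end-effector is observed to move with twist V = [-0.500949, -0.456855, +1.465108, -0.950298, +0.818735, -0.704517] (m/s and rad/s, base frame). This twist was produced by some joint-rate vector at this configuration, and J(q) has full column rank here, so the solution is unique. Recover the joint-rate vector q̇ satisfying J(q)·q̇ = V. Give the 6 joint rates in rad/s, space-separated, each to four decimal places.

-0.7910 -0.5400 -0.6740 0.6360 0.7400 0.3990

o_n = [0.1428, -0.7210, 0.1768]
J₁: ẑ×o_n = [0.7210, 0.1428, -0.0000], ω = ẑ
J2: z=[0.3090, 0.9511, 0.0000] o=[0.4185, -0.1360, 0.5800] → [-0.3835, 0.1246, 0.0814, 0.3090, 0.9511, 0.0000]
J3: z=[0.6486, -0.2107, -0.7314] o=[0.9123, -0.2964, 1.0642] → [-0.1235, 1.1384, -0.4375, 0.6486, -0.2107, -0.7314]
J4: z=[0.5562, 0.7871, 0.2665] o=[1.0911, -0.1984, 0.4015] → [-0.0376, -0.1277, 0.4557, 0.5562, 0.7871, 0.2665]
J5: z=[-0.6146, 0.6055, -0.5056] o=[1.3092, -0.2442, 0.0815] → [-0.1834, 0.6484, 0.9992, -0.6146, 0.6055, -0.5056]
J6: z=[-0.6146, 0.6055, -0.5056] o=[0.5954, -0.4129, 0.1735] → [-0.1538, 0.2308, 0.4633, -0.6146, 0.6055, -0.5056]
q̇ = J⁺·V = [-0.7910, -0.5400, -0.6740, 0.6360, 0.7400, 0.3990]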